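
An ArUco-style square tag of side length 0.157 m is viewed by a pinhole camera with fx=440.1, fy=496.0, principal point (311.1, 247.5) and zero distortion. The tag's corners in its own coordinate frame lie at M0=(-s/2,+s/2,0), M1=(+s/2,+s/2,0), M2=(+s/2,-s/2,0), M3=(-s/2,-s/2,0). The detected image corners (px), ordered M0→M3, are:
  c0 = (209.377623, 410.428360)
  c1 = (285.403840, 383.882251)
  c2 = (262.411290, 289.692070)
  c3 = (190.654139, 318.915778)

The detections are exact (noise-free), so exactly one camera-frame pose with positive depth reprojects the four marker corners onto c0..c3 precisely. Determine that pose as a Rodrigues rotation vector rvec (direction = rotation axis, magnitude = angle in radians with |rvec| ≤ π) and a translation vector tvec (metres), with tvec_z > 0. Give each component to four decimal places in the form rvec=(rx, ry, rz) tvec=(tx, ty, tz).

Intrinsics K: fx=440.1, fy=496.0, cx=311.1, cy=247.5
Marker side s = 0.157 m; corners in marker frame (Z=0):
  M0 = (-0.0785, +0.0785, 0)
  M1 = (+0.0785, +0.0785, 0)
  M2 = (+0.0785, -0.0785, 0)
  M3 = (-0.0785, -0.0785, 0)
Detected image corners:
  c0 = (209.377623, 410.428360) px
  c1 = (285.403840, 383.882251) px
  c2 = (262.411290, 289.692070) px
  c3 = (190.654139, 318.915778) px
Planar DLT: solve 8×8 A·h = b for H (H[2,2]=1):
  H  [+406.07217 +63.50475 +235.93658]
  H  [-272.92448 +489.01294 +349.96432]
  H  [-0.27120 -0.29144 +1.00000]
B = K⁻¹H; ‖b₁‖=1.219663, ‖b₂‖=1.219663; λ = 2/(‖b₁‖+‖b₂‖) = 0.819899, sign → tz>0 ⇒ λ=+0.819899
r₁ = λ·B[:,0] = (+0.91369,-0.34020,-0.22236); r₂ = λ·B[:,1] = (+0.28722,+0.92758,-0.23895)
r₃ = r₁×r₂ = (+0.28754,+0.15446,+0.94523); SVD([r₁ r₂ r₃]) → R = UVᵀ:
  R  [+0.91369 +0.28722 +0.28754]
  R  [-0.34020 +0.92758 +0.15446]
  R  [-0.22236 -0.23895 +0.94523]
t = (-0.14003, +0.16938, +0.81990) m
tr R = 2.786500; θ = arccos((tr R − 1)/2) = 0.466273 rad = 26.715°
axis k = ((R−Rᵀ)₃₂, (R−Rᵀ)₁₃, (R−Rᵀ)₂₁) / (2 sinθ) = (-0.437548, +0.567113, -0.697807)
rvec = θ·k = (-0.204017, +0.264429, -0.325369)

rvec=(-0.2040, 0.2644, -0.3254) tvec=(-0.1400, 0.1694, 0.8199)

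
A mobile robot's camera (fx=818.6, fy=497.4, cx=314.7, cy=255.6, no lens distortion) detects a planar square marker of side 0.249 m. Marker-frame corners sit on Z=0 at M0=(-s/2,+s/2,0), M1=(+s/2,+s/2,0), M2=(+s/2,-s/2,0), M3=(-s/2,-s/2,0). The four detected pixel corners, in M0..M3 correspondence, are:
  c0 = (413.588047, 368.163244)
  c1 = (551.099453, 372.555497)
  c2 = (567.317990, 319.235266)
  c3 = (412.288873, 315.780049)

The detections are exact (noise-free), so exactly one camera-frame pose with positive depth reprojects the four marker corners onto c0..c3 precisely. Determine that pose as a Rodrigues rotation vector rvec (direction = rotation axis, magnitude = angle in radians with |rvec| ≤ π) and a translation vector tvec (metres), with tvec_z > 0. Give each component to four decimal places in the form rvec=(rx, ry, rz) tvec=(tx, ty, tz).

rvec=(0.7535, 0.1522, -0.0399) tvec=(0.2966, 0.2577, 1.4265)

Intrinsics K: fx=818.6, fy=497.4, cx=314.7, cy=255.6
Marker side s = 0.249 m; corners in marker frame (Z=0):
  M0 = (-0.1245, +0.1245, 0)
  M1 = (+0.1245, +0.1245, 0)
  M2 = (+0.1245, -0.1245, 0)
  M3 = (-0.1245, -0.1245, 0)
Detected image corners:
  c0 = (413.588047, 368.163244) px
  c1 = (551.099453, 372.555497) px
  c2 = (567.317990, 319.235266) px
  c3 = (412.288873, 315.780049) px
Planar DLT: solve 8×8 A·h = b for H (H[2,2]=1):
  H  [+533.57772 +201.65658 +484.88298]
  H  [-20.76210 +375.78597 +345.47204]
  H  [-0.10651 +0.47554 +1.00000]
B = K⁻¹H; ‖b₁‖=0.701023, ‖b₂‖=0.701023; λ = 2/(‖b₁‖+‖b₂‖) = 1.426487, sign → tz>0 ⇒ λ=+1.426487
r₁ = λ·B[:,0] = (+0.98822,+0.01853,-0.15193); r₂ = λ·B[:,1] = (+0.09062,+0.72912,+0.67836)
r₃ = r₁×r₂ = (+0.12335,-0.68413,+0.71885); SVD([r₁ r₂ r₃]) → R = UVᵀ:
  R  [+0.98822 +0.09062 +0.12335]
  R  [+0.01853 +0.72912 -0.68413]
  R  [-0.15193 +0.67836 +0.71885]
t = (+0.29656, +0.25774, +1.42649) m
tr R = 2.436195; θ = arccos((tr R − 1)/2) = 0.769732 rad = 44.102°
axis k = ((R−Rᵀ)₃₂, (R−Rᵀ)₁₃, (R−Rᵀ)₂₁) / (2 sinθ) = (+0.978878, +0.197774, -0.051794)
rvec = θ·k = (+0.753474, +0.152233, -0.039867)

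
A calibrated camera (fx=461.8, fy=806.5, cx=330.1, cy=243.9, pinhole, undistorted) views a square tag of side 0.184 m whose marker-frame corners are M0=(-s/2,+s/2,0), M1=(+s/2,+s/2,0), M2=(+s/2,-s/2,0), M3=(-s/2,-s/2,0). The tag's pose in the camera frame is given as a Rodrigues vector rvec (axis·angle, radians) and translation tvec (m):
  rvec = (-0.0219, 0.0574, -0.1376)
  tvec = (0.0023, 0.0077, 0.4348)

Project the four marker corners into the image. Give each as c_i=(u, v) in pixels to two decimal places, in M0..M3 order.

Intrinsics K: fx=461.8, fy=806.5, cx=330.1, cy=243.9
Marker side s = 0.184 m; corners in marker frame (Z=0):
  M0 = (-0.0920, +0.0920, 0)
  M1 = (+0.0920, +0.0920, 0)
  M2 = (+0.0920, -0.0920, 0)
  M3 = (-0.0920, -0.0920, 0)
rvec = (-0.0219, 0.0574, -0.1376), |rvec| = θ = 0.15069 rad = 8.634°
Rodrigues: sinθ=0.15012, 1−cosθ=0.01133; R = I + sinθ·[k]× + (1−cosθ)·[k]×²:
    [+0.98891 +0.13645 +0.05869]
    [-0.13771 +0.99031 +0.01788]
    [-0.05568 -0.02576 +0.99812]
t = (0.0023, 0.0077, 0.4348) m
M0: Pc = R·M0+t = (-0.07613, +0.11148, +0.43755); u = 461.8·(-0.07613)/0.43755 + 330.1 = 249.7556, v = 806.5·(+0.11148)/0.43755 + 243.9 = 449.3765
M1: Pc = R·M1+t = (+0.10583, +0.08614, +0.42731); u = 461.8·(+0.10583)/0.42731 + 330.1 = 444.4759, v = 806.5·(+0.08614)/0.42731 + 243.9 = 406.4798
M2: Pc = R·M2+t = (+0.08073, -0.09608, +0.43205); u = 461.8·(+0.08073)/0.43205 + 330.1 = 416.3849, v = 806.5·(-0.09608)/0.43205 + 243.9 = 64.5523
M3: Pc = R·M3+t = (-0.10123, -0.07074, +0.44229); u = 461.8·(-0.10123)/0.44229 + 330.1 = 224.4020, v = 806.5·(-0.07074)/0.44229 + 243.9 = 114.9095

c0=(249.76, 449.38) c1=(444.48, 406.48) c2=(416.38, 64.55) c3=(224.40, 114.91)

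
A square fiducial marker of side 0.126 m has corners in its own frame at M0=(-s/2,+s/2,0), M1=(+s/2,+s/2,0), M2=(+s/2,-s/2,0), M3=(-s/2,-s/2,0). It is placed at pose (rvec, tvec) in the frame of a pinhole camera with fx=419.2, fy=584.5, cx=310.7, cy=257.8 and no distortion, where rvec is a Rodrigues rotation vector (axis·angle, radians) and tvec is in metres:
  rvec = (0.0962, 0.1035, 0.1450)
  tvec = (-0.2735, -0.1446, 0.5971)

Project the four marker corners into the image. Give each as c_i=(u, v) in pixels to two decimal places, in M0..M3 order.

c0=(73.97, 169.65) c1=(156.18, 186.23) c2=(165.32, 60.56) c3=(81.13, 46.16)

Intrinsics K: fx=419.2, fy=584.5, cx=310.7, cy=257.8
Marker side s = 0.126 m; corners in marker frame (Z=0):
  M0 = (-0.0630, +0.0630, 0)
  M1 = (+0.0630, +0.0630, 0)
  M2 = (+0.0630, -0.0630, 0)
  M3 = (-0.0630, -0.0630, 0)
rvec = (0.0962, 0.1035, 0.1450), |rvec| = θ = 0.20246 rad = 11.600°
Rodrigues: sinθ=0.20108, 1−cosθ=0.02043; R = I + sinθ·[k]× + (1−cosθ)·[k]×²:
    [+0.98419 -0.13905 +0.10975]
    [+0.14897 +0.98491 -0.08807]
    [-0.09584 +0.10302 +0.99005]
t = (-0.2735, -0.1446, 0.5971) m
M0: Pc = R·M0+t = (-0.34426, -0.09194, +0.60963); u = 419.2·(-0.34426)/0.60963 + 310.7 = 73.9732, v = 584.5·(-0.09194)/0.60963 + 257.8 = 169.6537
M1: Pc = R·M1+t = (-0.22026, -0.07317, +0.59755); u = 419.2·(-0.22026)/0.59755 + 310.7 = 156.1838, v = 584.5·(-0.07317)/0.59755 + 257.8 = 186.2329
M2: Pc = R·M2+t = (-0.20274, -0.19726, +0.58457); u = 419.2·(-0.20274)/0.58457 + 310.7 = 165.3166, v = 584.5·(-0.19726)/0.58457 + 257.8 = 60.5599
M3: Pc = R·M3+t = (-0.32674, -0.21603, +0.59665); u = 419.2·(-0.32674)/0.59665 + 310.7 = 81.1326, v = 584.5·(-0.21603)/0.59665 + 257.8 = 46.1637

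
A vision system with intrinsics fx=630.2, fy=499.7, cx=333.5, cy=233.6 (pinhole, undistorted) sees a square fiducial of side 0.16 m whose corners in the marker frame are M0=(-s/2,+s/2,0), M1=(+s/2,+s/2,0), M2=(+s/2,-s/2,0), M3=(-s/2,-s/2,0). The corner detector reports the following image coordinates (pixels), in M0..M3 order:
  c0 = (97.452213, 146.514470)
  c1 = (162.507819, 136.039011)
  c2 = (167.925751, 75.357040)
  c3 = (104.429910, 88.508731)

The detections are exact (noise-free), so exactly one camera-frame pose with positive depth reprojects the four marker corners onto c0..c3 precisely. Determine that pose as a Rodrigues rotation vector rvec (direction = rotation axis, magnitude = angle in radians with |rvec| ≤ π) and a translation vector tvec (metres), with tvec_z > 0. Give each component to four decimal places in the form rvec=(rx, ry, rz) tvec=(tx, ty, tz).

rvec=(-0.2255, 0.4142, -0.0429) tvec=(-0.3955, -0.3031, 1.2388)

Intrinsics K: fx=630.2, fy=499.7, cx=333.5, cy=233.6
Marker side s = 0.16 m; corners in marker frame (Z=0):
  M0 = (-0.0800, +0.0800, 0)
  M1 = (+0.0800, +0.0800, 0)
  M2 = (+0.0800, -0.0800, 0)
  M3 = (-0.0800, -0.0800, 0)
Detected image corners:
  c0 = (97.452213, 146.514470) px
  c1 = (162.507819, 136.039011) px
  c2 = (167.925751, 75.357040) px
  c3 = (104.429910, 88.508731) px
Planar DLT: solve 8×8 A·h = b for H (H[2,2]=1):
  H  [+359.31231 -63.12678 +132.30614]
  H  [-109.46459 +350.33557 +111.32231]
  H  [-0.31816 -0.18235 +1.00000]
B = K⁻¹H; ‖b₁‖=0.807209, ‖b₂‖=0.807209; λ = 2/(‖b₁‖+‖b₂‖) = 1.238837, sign → tz>0 ⇒ λ=+1.238837
r₁ = λ·B[:,0] = (+0.91491,-0.08713,-0.39414); r₂ = λ·B[:,1] = (-0.00455,+0.97414,-0.22590)
r₃ = r₁×r₂ = (+0.40363,+0.20847,+0.89085); SVD([r₁ r₂ r₃]) → R = UVᵀ:
  R  [+0.91491 -0.00455 +0.40363]
  R  [-0.08713 +0.97414 +0.20847]
  R  [-0.39414 -0.22590 +0.89085]
t = (-0.39550, -0.30315, +1.23884) m
tr R = 2.779905; θ = arccos((tr R − 1)/2) = 0.473555 rad = 27.133°
axis k = ((R−Rᵀ)₃₂, (R−Rᵀ)₁₃, (R−Rᵀ)₂₁) / (2 sinθ) = (-0.476222, +0.874652, -0.090534)
rvec = θ·k = (-0.225517, +0.414196, -0.042873)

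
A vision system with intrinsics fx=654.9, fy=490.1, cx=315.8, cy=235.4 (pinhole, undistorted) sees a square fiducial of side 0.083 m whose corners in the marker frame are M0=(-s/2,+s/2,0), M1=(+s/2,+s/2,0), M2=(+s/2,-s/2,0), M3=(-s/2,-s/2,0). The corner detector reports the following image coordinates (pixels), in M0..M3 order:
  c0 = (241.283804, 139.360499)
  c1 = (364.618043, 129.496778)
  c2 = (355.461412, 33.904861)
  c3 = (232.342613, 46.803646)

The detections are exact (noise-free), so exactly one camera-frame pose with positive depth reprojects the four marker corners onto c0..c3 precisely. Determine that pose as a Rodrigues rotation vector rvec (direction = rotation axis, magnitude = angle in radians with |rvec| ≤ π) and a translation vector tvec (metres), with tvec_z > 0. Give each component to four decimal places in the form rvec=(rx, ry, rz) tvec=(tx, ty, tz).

rvec=(0.0092, 0.1681, -0.0714) tvec=(-0.0121, -0.1303, 0.4318)

Intrinsics K: fx=654.9, fy=490.1, cx=315.8, cy=235.4
Marker side s = 0.083 m; corners in marker frame (Z=0):
  M0 = (-0.0415, +0.0415, 0)
  M1 = (+0.0415, +0.0415, 0)
  M2 = (+0.0415, -0.0415, 0)
  M3 = (-0.0415, -0.0415, 0)
Detected image corners:
  c0 = (241.283804, 139.360499) px
  c1 = (364.618043, 129.496778) px
  c2 = (355.461412, 33.904861) px
  c3 = (232.342613, 46.803646) px
Planar DLT: solve 8×8 A·h = b for H (H[2,2]=1):
  H  [+1368.92553 +111.21458 +297.43626]
  H  [-171.00888 +1133.77996 +87.49750]
  H  [-0.38781 +0.00741 +1.00000]
B = K⁻¹H; ‖b₁‖=2.315790, ‖b₂‖=2.315790; λ = 2/(‖b₁‖+‖b₂‖) = 0.431818, sign → tz>0 ⇒ λ=+0.431818
r₁ = λ·B[:,0] = (+0.98337,-0.07024,-0.16746); r₂ = λ·B[:,1] = (+0.07179,+0.99741,+0.00320)
r₃ = r₁×r₂ = (+0.16680,-0.01517,+0.98587); SVD([r₁ r₂ r₃]) → R = UVᵀ:
  R  [+0.98337 +0.07179 +0.16680]
  R  [-0.07024 +0.99741 -0.01517]
  R  [-0.16746 +0.00320 +0.98587]
t = (-0.01211, -0.13031, +0.43182) m
tr R = 2.966661; θ = arccos((tr R − 1)/2) = 0.182843 rad = 10.476°
axis k = ((R−Rᵀ)₃₂, (R−Rᵀ)₁₃, (R−Rᵀ)₂₁) / (2 sinθ) = (+0.050518, +0.919192, -0.390556)
rvec = θ·k = (+0.009237, +0.168068, -0.071410)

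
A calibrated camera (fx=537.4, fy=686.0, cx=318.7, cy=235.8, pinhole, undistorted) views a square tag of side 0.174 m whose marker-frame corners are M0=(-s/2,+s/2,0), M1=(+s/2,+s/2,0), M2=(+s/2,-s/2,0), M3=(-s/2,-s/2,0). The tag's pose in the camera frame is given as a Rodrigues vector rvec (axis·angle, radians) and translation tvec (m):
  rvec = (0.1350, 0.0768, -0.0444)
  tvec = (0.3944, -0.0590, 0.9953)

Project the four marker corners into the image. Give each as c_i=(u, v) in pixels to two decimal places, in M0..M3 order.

Intrinsics K: fx=537.4, fy=686.0, cx=318.7, cy=235.8
Marker side s = 0.174 m; corners in marker frame (Z=0):
  M0 = (-0.0870, +0.0870, 0)
  M1 = (+0.0870, +0.0870, 0)
  M2 = (+0.0870, -0.0870, 0)
  M3 = (-0.0870, -0.0870, 0)
rvec = (0.1350, 0.0768, -0.0444), |rvec| = θ = 0.16154 rad = 9.255°
Rodrigues: sinθ=0.16084, 1−cosθ=0.01302; R = I + sinθ·[k]× + (1−cosθ)·[k]×²:
    [+0.99607 +0.04938 +0.07348]
    [-0.03903 +0.98992 -0.13611]
    [-0.07946 +0.13271 +0.98796]
t = (0.3944, -0.0590, 0.9953) m
M0: Pc = R·M0+t = (+0.31204, +0.03052, +1.01376); u = 537.4·(+0.31204)/1.01376 + 318.7 = 484.1131, v = 686.0·(+0.03052)/1.01376 + 235.8 = 256.4521
M1: Pc = R·M1+t = (+0.48535, +0.02373, +0.99993); u = 537.4·(+0.48535)/0.99993 + 318.7 = 579.5469, v = 686.0·(+0.02373)/0.99993 + 235.8 = 252.0781
M2: Pc = R·M2+t = (+0.47676, -0.14852, +0.97684); u = 537.4·(+0.47676)/0.97684 + 318.7 = 580.9863, v = 686.0·(-0.14852)/0.97684 + 235.8 = 131.5003
M3: Pc = R·M3+t = (+0.30345, -0.14173, +0.99067); u = 537.4·(+0.30345)/0.99067 + 318.7 = 483.3080, v = 686.0·(-0.14173)/0.99067 + 235.8 = 137.6591

c0=(484.11, 256.45) c1=(579.55, 252.08) c2=(580.99, 131.50) c3=(483.31, 137.66)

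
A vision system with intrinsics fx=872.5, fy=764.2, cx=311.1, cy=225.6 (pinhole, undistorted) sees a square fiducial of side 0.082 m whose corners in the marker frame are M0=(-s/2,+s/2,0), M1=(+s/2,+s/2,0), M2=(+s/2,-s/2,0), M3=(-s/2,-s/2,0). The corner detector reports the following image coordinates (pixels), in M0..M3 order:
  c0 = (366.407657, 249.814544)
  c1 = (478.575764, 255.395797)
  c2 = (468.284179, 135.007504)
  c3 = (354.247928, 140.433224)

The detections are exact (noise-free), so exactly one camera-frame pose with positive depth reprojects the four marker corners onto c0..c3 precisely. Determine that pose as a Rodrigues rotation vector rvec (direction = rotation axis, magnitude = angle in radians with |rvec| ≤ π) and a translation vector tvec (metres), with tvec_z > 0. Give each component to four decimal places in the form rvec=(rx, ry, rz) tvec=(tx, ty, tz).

Intrinsics K: fx=872.5, fy=764.2, cx=311.1, cy=225.6
Marker side s = 0.082 m; corners in marker frame (Z=0):
  M0 = (-0.0410, +0.0410, 0)
  M1 = (+0.0410, +0.0410, 0)
  M2 = (+0.0410, -0.0410, 0)
  M3 = (-0.0410, -0.0410, 0)
Detected image corners:
  c0 = (366.407657, 249.814544) px
  c1 = (478.575764, 255.395797) px
  c2 = (468.284179, 135.007504) px
  c3 = (354.247928, 140.433224) px
Planar DLT: solve 8×8 A·h = b for H (H[2,2]=1):
  H  [+891.97587 +269.76906 +414.24238]
  H  [-226.24823 +1459.76675 +195.90847]
  H  [-1.16861 +0.31742 +1.00000]
B = K⁻¹H; ‖b₁‖=1.854397, ‖b₂‖=1.854397; λ = 2/(‖b₁‖+‖b₂‖) = 0.539259, sign → tz>0 ⇒ λ=+0.539259
r₁ = λ·B[:,0] = (+0.77600,+0.02639,-0.63019); r₂ = λ·B[:,1] = (+0.10570,+0.97955,+0.17117)
r₃ = r₁×r₂ = (+0.62182,-0.19944,+0.75734); SVD([r₁ r₂ r₃]) → R = UVᵀ:
  R  [+0.77600 +0.10570 +0.62182]
  R  [+0.02639 +0.97955 -0.19944]
  R  [-0.63019 +0.17117 +0.75734]
t = (+0.06375, -0.02095, +0.53926) m
tr R = 2.512893; θ = arccos((tr R − 1)/2) = 0.712934 rad = 40.848°
axis k = ((R−Rᵀ)₃₂, (R−Rᵀ)₁₃, (R−Rᵀ)₂₁) / (2 sinθ) = (+0.283317, +0.957108, -0.060634)
rvec = θ·k = (+0.201986, +0.682354, -0.043228)

rvec=(0.2020, 0.6824, -0.0432) tvec=(0.0637, -0.0210, 0.5393)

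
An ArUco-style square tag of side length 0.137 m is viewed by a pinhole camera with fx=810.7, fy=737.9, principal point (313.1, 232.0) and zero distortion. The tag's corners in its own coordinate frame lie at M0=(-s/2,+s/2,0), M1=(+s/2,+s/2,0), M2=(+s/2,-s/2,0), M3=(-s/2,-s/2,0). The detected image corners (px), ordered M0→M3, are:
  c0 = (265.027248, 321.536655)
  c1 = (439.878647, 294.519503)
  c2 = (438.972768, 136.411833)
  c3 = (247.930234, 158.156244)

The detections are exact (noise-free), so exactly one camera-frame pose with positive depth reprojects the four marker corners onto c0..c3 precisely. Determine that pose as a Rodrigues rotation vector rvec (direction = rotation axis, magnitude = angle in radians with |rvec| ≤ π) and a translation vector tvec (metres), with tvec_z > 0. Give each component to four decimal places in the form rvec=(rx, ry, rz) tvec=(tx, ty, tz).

rvec=(0.3686, -0.2224, -0.1060) tvec=(0.0268, -0.0009, 0.5850)

Intrinsics K: fx=810.7, fy=737.9, cx=313.1, cy=232.0
Marker side s = 0.137 m; corners in marker frame (Z=0):
  M0 = (-0.0685, +0.0685, 0)
  M1 = (+0.0685, +0.0685, 0)
  M2 = (+0.0685, -0.0685, 0)
  M3 = (-0.0685, -0.0685, 0)
Detected image corners:
  c0 = (265.027248, 321.536655) px
  c1 = (439.878647, 294.519503) px
  c2 = (438.972768, 136.411833) px
  c3 = (247.930234, 158.156244) px
Planar DLT: solve 8×8 A·h = b for H (H[2,2]=1):
  H  [+1449.36505 +283.39119 +350.24485]
  H  [-102.54665 +1316.18671 +230.84220]
  H  [+0.33491 +0.62952 +1.00000]
B = K⁻¹H; ‖b₁‖=1.709469, ‖b₂‖=1.709469; λ = 2/(‖b₁‖+‖b₂‖) = 0.584977, sign → tz>0 ⇒ λ=+0.584977
r₁ = λ·B[:,0] = (+0.97015,-0.14289,+0.19592); r₂ = λ·B[:,1] = (+0.06226,+0.92764,+0.36825)
r₃ = r₁×r₂ = (-0.23436,-0.34507,+0.90885); SVD([r₁ r₂ r₃]) → R = UVᵀ:
  R  [+0.97015 +0.06226 -0.23436]
  R  [-0.14289 +0.92764 -0.34507]
  R  [+0.19592 +0.36825 +0.90885]
t = (+0.02680, -0.00092, +0.58498) m
tr R = 2.806640; θ = arccos((tr R − 1)/2) = 0.443349 rad = 25.402°
axis k = ((R−Rᵀ)₃₂, (R−Rᵀ)₁₃, (R−Rᵀ)₂₁) / (2 sinθ) = (+0.831438, -0.501526, -0.239127)
rvec = θ·k = (+0.368618, -0.222351, -0.106017)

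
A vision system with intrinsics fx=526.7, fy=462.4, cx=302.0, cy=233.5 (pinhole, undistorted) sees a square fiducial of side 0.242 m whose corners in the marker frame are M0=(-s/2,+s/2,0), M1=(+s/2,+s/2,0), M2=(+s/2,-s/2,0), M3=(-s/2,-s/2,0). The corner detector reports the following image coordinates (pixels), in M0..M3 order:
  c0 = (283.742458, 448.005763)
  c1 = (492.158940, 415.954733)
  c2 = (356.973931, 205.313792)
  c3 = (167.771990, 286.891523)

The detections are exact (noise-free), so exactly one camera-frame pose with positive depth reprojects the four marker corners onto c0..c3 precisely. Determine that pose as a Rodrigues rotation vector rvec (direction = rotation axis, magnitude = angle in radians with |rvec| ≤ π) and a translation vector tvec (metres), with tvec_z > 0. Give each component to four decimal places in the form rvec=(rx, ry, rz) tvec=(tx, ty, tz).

Intrinsics K: fx=526.7, fy=462.4, cx=302.0, cy=233.5
Marker side s = 0.242 m; corners in marker frame (Z=0):
  M0 = (-0.1210, +0.1210, 0)
  M1 = (+0.1210, +0.1210, 0)
  M2 = (+0.1210, -0.1210, 0)
  M3 = (-0.1210, -0.1210, 0)
Detected image corners:
  c0 = (283.742458, 448.005763) px
  c1 = (492.158940, 415.954733) px
  c2 = (356.973931, 205.313792) px
  c3 = (167.771990, 286.891523) px
Planar DLT: solve 8×8 A·h = b for H (H[2,2]=1):
  H  [+489.37207 +594.68872 +314.71664]
  H  [-579.27204 +839.53746 +345.35611]
  H  [-1.02517 +0.24817 +1.00000]
B = K⁻¹H; ‖b₁‖=1.972918, ‖b₂‖=1.972918; λ = 2/(‖b₁‖+‖b₂‖) = 0.506863, sign → tz>0 ⇒ λ=+0.506863
r₁ = λ·B[:,0] = (+0.76888,-0.37258,-0.51962); r₂ = λ·B[:,1] = (+0.50017,+0.85674,+0.12579)
r₃ = r₁×r₂ = (+0.39832,-0.35661,+0.84509); SVD([r₁ r₂ r₃]) → R = UVᵀ:
  R  [+0.76888 +0.50017 +0.39832]
  R  [-0.37258 +0.85674 -0.35661]
  R  [-0.51962 +0.12579 +0.84509]
t = (+0.01224, +0.12261, +0.50686) m
tr R = 2.470713; θ = arccos((tr R − 1)/2) = 0.744604 rad = 42.663°
axis k = ((R−Rᵀ)₃₂, (R−Rᵀ)₁₃, (R−Rᵀ)₂₁) / (2 sinθ) = (+0.355924, +0.677263, -0.643920)
rvec = θ·k = (+0.265022, +0.504292, -0.479465)

rvec=(0.2650, 0.5043, -0.4795) tvec=(0.0122, 0.1226, 0.5069)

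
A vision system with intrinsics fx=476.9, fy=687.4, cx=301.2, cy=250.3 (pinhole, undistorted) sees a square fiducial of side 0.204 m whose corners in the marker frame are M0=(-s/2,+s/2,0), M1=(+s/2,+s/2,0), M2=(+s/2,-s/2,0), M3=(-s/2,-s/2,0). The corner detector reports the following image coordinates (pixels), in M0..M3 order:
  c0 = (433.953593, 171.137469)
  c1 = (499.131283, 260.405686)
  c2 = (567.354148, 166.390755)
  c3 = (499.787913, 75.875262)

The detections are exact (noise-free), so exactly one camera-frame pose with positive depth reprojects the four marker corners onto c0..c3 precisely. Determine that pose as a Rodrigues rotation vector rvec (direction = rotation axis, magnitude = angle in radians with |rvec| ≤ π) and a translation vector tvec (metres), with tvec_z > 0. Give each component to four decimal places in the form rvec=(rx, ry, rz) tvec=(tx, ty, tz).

rvec=(0.1050, 0.1057, 0.7703) tvec=(0.4489, -0.1280, 1.0799)

Intrinsics K: fx=476.9, fy=687.4, cx=301.2, cy=250.3
Marker side s = 0.204 m; corners in marker frame (Z=0):
  M0 = (-0.1020, +0.1020, 0)
  M1 = (+0.1020, +0.1020, 0)
  M2 = (+0.1020, -0.1020, 0)
  M3 = (-0.1020, -0.1020, 0)
Detected image corners:
  c0 = (433.953593, 171.137469) px
  c1 = (499.131283, 260.405686) px
  c2 = (567.354148, 166.390755) px
  c3 = (499.787913, 75.875262) px
Planar DLT: solve 8×8 A·h = b for H (H[2,2]=1):
  H  [+299.00180 -266.86335 +499.45723]
  H  [+431.75595 +484.70778 +168.80669]
  H  [-0.05255 +0.12334 +1.00000]
B = K⁻¹H; ‖b₁‖=0.926004, ‖b₂‖=0.926004; λ = 2/(‖b₁‖+‖b₂‖) = 1.079910, sign → tz>0 ⇒ λ=+1.079910
r₁ = λ·B[:,0] = (+0.71291,+0.69895,-0.05675); r₂ = λ·B[:,1] = (-0.68842,+0.71298,+0.13320)
r₃ = r₁×r₂ = (+0.13356,-0.05589,+0.98946); SVD([r₁ r₂ r₃]) → R = UVᵀ:
  R  [+0.71291 -0.68842 +0.13356]
  R  [+0.69895 +0.71298 -0.05589]
  R  [-0.05675 +0.13320 +0.98946]
t = (+0.44894, -0.12803, +1.07991) m
tr R = 2.415354; θ = arccos((tr R − 1)/2) = 0.784592 rad = 44.954°
axis k = ((R−Rᵀ)₃₂, (R−Rᵀ)₁₃, (R−Rᵀ)₂₁) / (2 sinθ) = (+0.133812, +0.134675, +0.981813)
rvec = θ·k = (+0.104988, +0.105665, +0.770322)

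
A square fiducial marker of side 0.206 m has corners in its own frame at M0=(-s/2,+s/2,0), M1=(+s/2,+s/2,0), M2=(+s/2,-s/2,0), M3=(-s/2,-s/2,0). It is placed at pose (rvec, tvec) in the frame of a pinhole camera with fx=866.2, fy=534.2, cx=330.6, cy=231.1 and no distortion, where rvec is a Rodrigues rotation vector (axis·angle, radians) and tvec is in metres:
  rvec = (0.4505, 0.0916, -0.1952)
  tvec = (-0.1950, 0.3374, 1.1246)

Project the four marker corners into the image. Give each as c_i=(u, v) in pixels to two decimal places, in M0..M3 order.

Intrinsics K: fx=866.2, fy=534.2, cx=330.6, cy=231.1
Marker side s = 0.206 m; corners in marker frame (Z=0):
  M0 = (-0.1030, +0.1030, 0)
  M1 = (+0.1030, +0.1030, 0)
  M2 = (+0.1030, -0.1030, 0)
  M3 = (-0.1030, -0.1030, 0)
rvec = (0.4505, 0.0916, -0.1952), |rvec| = θ = 0.49944 rad = 28.616°
Rodrigues: sinθ=0.47894, 1−cosθ=0.12215; R = I + sinθ·[k]× + (1−cosθ)·[k]×²:
    [+0.97723 +0.20739 +0.04478]
    [-0.16698 +0.88196 -0.44076]
    [-0.13090 +0.42325 +0.89651]
t = (-0.1950, 0.3374, 1.1246) m
M0: Pc = R·M0+t = (-0.27429, +0.44544, +1.18168); u = 866.2·(-0.27429)/1.18168 + 330.6 = 129.5358, v = 534.2·(+0.44544)/1.18168 + 231.1 = 432.4699
M1: Pc = R·M1+t = (-0.07298, +0.41104, +1.15471); u = 866.2·(-0.07298)/1.15471 + 330.6 = 275.8518, v = 534.2·(+0.41104)/1.15471 + 231.1 = 421.2593
M2: Pc = R·M2+t = (-0.11571, +0.22936, +1.06752); u = 866.2·(-0.11571)/1.06752 + 330.6 = 236.7144, v = 534.2·(+0.22936)/1.06752 + 231.1 = 345.8741
M3: Pc = R·M3+t = (-0.31702, +0.26376, +1.09449); u = 866.2·(-0.31702)/1.09449 + 330.6 = 79.7069, v = 534.2·(+0.26376)/1.09449 + 231.1 = 359.8350

c0=(129.54, 432.47) c1=(275.85, 421.26) c2=(236.71, 345.87) c3=(79.71, 359.84)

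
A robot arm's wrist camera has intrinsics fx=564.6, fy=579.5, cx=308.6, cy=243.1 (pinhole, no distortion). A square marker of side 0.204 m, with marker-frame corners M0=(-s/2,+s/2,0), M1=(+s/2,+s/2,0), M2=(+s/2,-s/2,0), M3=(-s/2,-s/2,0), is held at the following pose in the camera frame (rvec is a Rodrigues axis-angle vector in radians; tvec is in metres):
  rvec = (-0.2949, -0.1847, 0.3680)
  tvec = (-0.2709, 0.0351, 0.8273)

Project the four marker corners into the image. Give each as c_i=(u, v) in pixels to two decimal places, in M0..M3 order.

c0=(21.66, 307.78) c1=(161.39, 361.24) c2=(215.29, 231.72) c3=(87.79, 178.46)

Intrinsics K: fx=564.6, fy=579.5, cx=308.6, cy=243.1
Marker side s = 0.204 m; corners in marker frame (Z=0):
  M0 = (-0.1020, +0.1020, 0)
  M1 = (+0.1020, +0.1020, 0)
  M2 = (+0.1020, -0.1020, 0)
  M3 = (-0.1020, -0.1020, 0)
rvec = (-0.2949, -0.1847, 0.3680), |rvec| = θ = 0.50646 rad = 29.018°
Rodrigues: sinθ=0.48509, 1−cosθ=0.12553; R = I + sinθ·[k]× + (1−cosθ)·[k]×²:
    [+0.91703 -0.32581 -0.23002]
    [+0.37913 +0.89116 +0.24919]
    [+0.12379 -0.31572 +0.94074]
t = (-0.2709, 0.0351, 0.8273) m
M0: Pc = R·M0+t = (-0.39767, +0.08733, +0.78247); u = 564.6·(-0.39767)/0.78247 + 308.6 = 21.6570, v = 579.5·(+0.08733)/0.78247 + 243.1 = 307.7752
M1: Pc = R·M1+t = (-0.21060, +0.16467, +0.80772); u = 564.6·(-0.21060)/0.80772 + 308.6 = 161.3931, v = 579.5·(+0.16467)/0.80772 + 243.1 = 361.2417
M2: Pc = R·M2+t = (-0.14413, -0.01713, +0.87213); u = 564.6·(-0.14413)/0.87213 + 308.6 = 215.2928, v = 579.5·(-0.01713)/0.87213 + 243.1 = 231.7192
M3: Pc = R·M3+t = (-0.33120, -0.09447, +0.84688); u = 564.6·(-0.33120)/0.84688 + 308.6 = 87.7911, v = 579.5·(-0.09447)/0.84688 + 243.1 = 178.4566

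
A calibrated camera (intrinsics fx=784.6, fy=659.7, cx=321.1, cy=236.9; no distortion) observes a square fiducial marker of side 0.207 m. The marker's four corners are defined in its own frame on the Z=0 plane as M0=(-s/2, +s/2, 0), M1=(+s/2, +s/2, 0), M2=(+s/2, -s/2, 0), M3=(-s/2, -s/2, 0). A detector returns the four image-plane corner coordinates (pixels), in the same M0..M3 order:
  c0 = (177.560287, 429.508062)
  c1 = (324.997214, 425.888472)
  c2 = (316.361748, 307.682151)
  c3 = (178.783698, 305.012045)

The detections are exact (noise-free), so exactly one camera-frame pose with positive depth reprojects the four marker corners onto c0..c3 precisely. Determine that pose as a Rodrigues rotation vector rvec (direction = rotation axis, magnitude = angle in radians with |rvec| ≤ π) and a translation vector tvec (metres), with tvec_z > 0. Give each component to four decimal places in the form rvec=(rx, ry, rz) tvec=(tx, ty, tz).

Intrinsics K: fx=784.6, fy=659.7, cx=321.1, cy=236.9
Marker side s = 0.207 m; corners in marker frame (Z=0):
  M0 = (-0.1035, +0.1035, 0)
  M1 = (+0.1035, +0.1035, 0)
  M2 = (+0.1035, -0.1035, 0)
  M3 = (-0.1035, -0.1035, 0)
Detected image corners:
  c0 = (177.560287, 429.508062) px
  c1 = (324.997214, 425.888472) px
  c2 = (316.361748, 307.682151) px
  c3 = (178.783698, 305.012045) px
Planar DLT: solve 8×8 A·h = b for H (H[2,2]=1):
  H  [+749.72331 -66.45871 +251.19713]
  H  [+89.65156 +460.80609 +364.87708]
  H  [+0.24906 -0.34069 +1.00000]
B = K⁻¹H; ‖b₁‖=0.890425, ‖b₂‖=0.890425; λ = 2/(‖b₁‖+‖b₂‖) = 1.123059, sign → tz>0 ⇒ λ=+1.123059
r₁ = λ·B[:,0] = (+0.95867,+0.05218,+0.27970); r₂ = λ·B[:,1] = (+0.06146,+0.92186,-0.38261)
r₃ = r₁×r₂ = (-0.27781,+0.38399,+0.88055); SVD([r₁ r₂ r₃]) → R = UVᵀ:
  R  [+0.95867 +0.06146 -0.27781]
  R  [+0.05218 +0.92186 +0.38399]
  R  [+0.27970 -0.38261 +0.88055]
t = (-0.10006, +0.21787, +1.12306) m
tr R = 2.761083; θ = arccos((tr R − 1)/2) = 0.493793 rad = 28.292°
axis k = ((R−Rᵀ)₃₂, (R−Rᵀ)₁₃, (R−Rᵀ)₂₁) / (2 sinθ) = (-0.808701, -0.588138, -0.009789)
rvec = θ·k = (-0.399331, -0.290418, -0.004834)

rvec=(-0.3993, -0.2904, -0.0048) tvec=(-0.1001, 0.2179, 1.1231)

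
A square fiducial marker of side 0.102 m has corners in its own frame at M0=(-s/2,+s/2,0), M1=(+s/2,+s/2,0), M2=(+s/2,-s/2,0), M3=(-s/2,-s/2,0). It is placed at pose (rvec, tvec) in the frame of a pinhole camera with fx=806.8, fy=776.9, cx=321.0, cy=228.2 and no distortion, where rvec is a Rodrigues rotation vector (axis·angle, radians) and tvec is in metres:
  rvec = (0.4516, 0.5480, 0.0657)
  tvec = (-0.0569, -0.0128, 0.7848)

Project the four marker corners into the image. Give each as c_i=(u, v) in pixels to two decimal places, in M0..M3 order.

c0=(226.44, 250.61) c1=(310.30, 270.16) c2=(303.16, 175.99) c3=(215.06, 161.30)

Intrinsics K: fx=806.8, fy=776.9, cx=321.0, cy=228.2
Marker side s = 0.102 m; corners in marker frame (Z=0):
  M0 = (-0.0510, +0.0510, 0)
  M1 = (+0.0510, +0.0510, 0)
  M2 = (+0.0510, -0.0510, 0)
  M3 = (-0.0510, -0.0510, 0)
rvec = (0.4516, 0.5480, 0.0657), |rvec| = θ = 0.71314 rad = 40.860°
Rodrigues: sinθ=0.65421, 1−cosθ=0.24369; R = I + sinθ·[k]× + (1−cosθ)·[k]×²:
    [+0.85404 +0.05831 +0.51694]
    [+0.17885 +0.90021 -0.39703]
    [-0.48850 +0.43154 +0.75838]
t = (-0.0569, -0.0128, 0.7848) m
M0: Pc = R·M0+t = (-0.09748, +0.02399, +0.83172); u = 806.8·(-0.09748)/0.83172 + 321.0 = 226.4390, v = 776.9·(+0.02399)/0.83172 + 228.2 = 250.6079
M1: Pc = R·M1+t = (-0.01037, +0.04223, +0.78189); u = 806.8·(-0.01037)/0.78189 + 321.0 = 310.2994, v = 776.9·(+0.04223)/0.78189 + 228.2 = 270.1624
M2: Pc = R·M2+t = (-0.01632, -0.04959, +0.73788); u = 806.8·(-0.01632)/0.73788 + 321.0 = 303.1578, v = 776.9·(-0.04959)/0.73788 + 228.2 = 175.9884
M3: Pc = R·M3+t = (-0.10343, -0.06783, +0.78771); u = 806.8·(-0.10343)/0.78771 + 321.0 = 215.0630, v = 776.9·(-0.06783)/0.78771 + 228.2 = 161.2983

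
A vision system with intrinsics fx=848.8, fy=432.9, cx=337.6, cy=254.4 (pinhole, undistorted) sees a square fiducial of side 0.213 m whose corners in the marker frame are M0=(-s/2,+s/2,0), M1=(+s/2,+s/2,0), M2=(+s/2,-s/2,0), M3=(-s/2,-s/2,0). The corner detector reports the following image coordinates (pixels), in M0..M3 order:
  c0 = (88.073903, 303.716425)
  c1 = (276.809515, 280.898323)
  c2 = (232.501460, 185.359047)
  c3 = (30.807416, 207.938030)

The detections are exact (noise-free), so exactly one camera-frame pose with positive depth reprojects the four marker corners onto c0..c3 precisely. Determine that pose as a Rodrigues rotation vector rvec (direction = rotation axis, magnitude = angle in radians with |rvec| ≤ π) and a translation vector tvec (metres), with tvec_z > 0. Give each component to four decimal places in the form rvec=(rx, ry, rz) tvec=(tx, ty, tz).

rvec=(0.2601, -0.1041, -0.2181) tvec=(-0.1929, -0.0180, 0.9149)

Intrinsics K: fx=848.8, fy=432.9, cx=337.6, cy=254.4
Marker side s = 0.213 m; corners in marker frame (Z=0):
  M0 = (-0.1065, +0.1065, 0)
  M1 = (+0.1065, +0.1065, 0)
  M2 = (+0.1065, -0.1065, 0)
  M3 = (-0.1065, -0.1065, 0)
Detected image corners:
  c0 = (88.073903, 303.716425) px
  c1 = (276.809515, 280.898323) px
  c2 = (232.501460, 185.359047) px
  c3 = (30.807416, 207.938030) px
Planar DLT: solve 8×8 A·h = b for H (H[2,2]=1):
  H  [+928.23417 +283.82234 +158.67303]
  H  [-86.85324 +520.15501 +245.86093]
  H  [+0.08070 +0.29065 +1.00000]
B = K⁻¹H; ‖b₁‖=1.093068, ‖b₂‖=1.093068; λ = 2/(‖b₁‖+‖b₂‖) = 0.914856, sign → tz>0 ⇒ λ=+0.914856
r₁ = λ·B[:,0] = (+0.97111,-0.22694,+0.07383); r₂ = λ·B[:,1] = (+0.20015,+0.94299,+0.26590)
r₃ = r₁×r₂ = (-0.12997,-0.24344,+0.96117); SVD([r₁ r₂ r₃]) → R = UVᵀ:
  R  [+0.97111 +0.20015 -0.12997]
  R  [-0.22694 +0.94299 -0.24344]
  R  [+0.07383 +0.26590 +0.96117]
t = (-0.19285, -0.01805, +0.91486) m
tr R = 2.875268; θ = arccos((tr R − 1)/2) = 0.355036 rad = 20.342°
axis k = ((R−Rᵀ)₃₂, (R−Rᵀ)₁₃, (R−Rᵀ)₂₁) / (2 sinθ) = (+0.732609, -0.293129, -0.614296)
rvec = θ·k = (+0.260102, -0.104071, -0.218097)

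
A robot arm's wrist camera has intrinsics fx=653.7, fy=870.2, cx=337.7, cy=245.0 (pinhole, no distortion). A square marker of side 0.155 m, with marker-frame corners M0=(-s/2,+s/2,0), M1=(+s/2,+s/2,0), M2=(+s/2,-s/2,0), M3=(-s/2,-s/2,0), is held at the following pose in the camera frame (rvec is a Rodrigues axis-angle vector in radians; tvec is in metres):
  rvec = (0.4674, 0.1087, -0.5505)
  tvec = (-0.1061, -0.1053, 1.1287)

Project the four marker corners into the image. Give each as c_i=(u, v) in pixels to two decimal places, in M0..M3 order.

c0=(264.89, 237.58) c1=(338.04, 180.85) c2=(288.63, 83.49) c3=(212.96, 146.37)

Intrinsics K: fx=653.7, fy=870.2, cx=337.7, cy=245.0
Marker side s = 0.155 m; corners in marker frame (Z=0):
  M0 = (-0.0775, +0.0775, 0)
  M1 = (+0.0775, +0.0775, 0)
  M2 = (+0.0775, -0.0775, 0)
  M3 = (-0.0775, -0.0775, 0)
rvec = (0.4674, 0.1087, -0.5505), |rvec| = θ = 0.73029 rad = 41.843°
Rodrigues: sinθ=0.66709, 1−cosθ=0.25502; R = I + sinθ·[k]× + (1−cosθ)·[k]×²:
    [+0.84944 +0.52715 -0.02374]
    [-0.47856 +0.75063 -0.45556]
    [-0.22233 +0.39833 +0.88989]
t = (-0.1061, -0.1053, 1.1287) m
M0: Pc = R·M0+t = (-0.13108, -0.01004, +1.17680); u = 653.7·(-0.13108)/1.17680 + 337.7 = 264.8879, v = 870.2·(-0.01004)/1.17680 + 245.0 = 237.5774
M1: Pc = R·M1+t = (+0.00059, -0.08421, +1.14234); u = 653.7·(+0.00059)/1.14234 + 337.7 = 338.0352, v = 870.2·(-0.08421)/1.14234 + 245.0 = 180.8477
M2: Pc = R·M2+t = (-0.08112, -0.20056, +1.08060); u = 653.7·(-0.08112)/1.08060 + 337.7 = 288.6256, v = 870.2·(-0.20056)/1.08060 + 245.0 = 83.4884
M3: Pc = R·M3+t = (-0.21279, -0.12639, +1.11506); u = 653.7·(-0.21279)/1.11506 + 337.7 = 212.9550, v = 870.2·(-0.12639)/1.11506 + 245.0 = 146.3681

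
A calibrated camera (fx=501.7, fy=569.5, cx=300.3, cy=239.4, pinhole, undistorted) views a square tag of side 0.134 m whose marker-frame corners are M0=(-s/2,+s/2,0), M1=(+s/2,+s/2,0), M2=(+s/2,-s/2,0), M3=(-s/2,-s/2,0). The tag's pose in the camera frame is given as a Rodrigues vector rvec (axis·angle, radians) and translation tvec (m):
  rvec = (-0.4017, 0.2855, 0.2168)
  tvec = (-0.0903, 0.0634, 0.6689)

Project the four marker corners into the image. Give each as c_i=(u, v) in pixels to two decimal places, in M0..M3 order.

Intrinsics K: fx=501.7, fy=569.5, cx=300.3, cy=239.4
Marker side s = 0.134 m; corners in marker frame (Z=0):
  M0 = (-0.0670, +0.0670, 0)
  M1 = (+0.0670, +0.0670, 0)
  M2 = (+0.0670, -0.0670, 0)
  M3 = (-0.0670, -0.0670, 0)
rvec = (-0.4017, 0.2855, 0.2168), |rvec| = θ = 0.53840 rad = 30.848°
Rodrigues: sinθ=0.51276, 1−cosθ=0.14147; R = I + sinθ·[k]× + (1−cosθ)·[k]×²:
    [+0.93728 -0.26245 +0.22940]
    [+0.15051 +0.89831 +0.41278]
    [-0.31441 -0.35236 +0.88147]
t = (-0.0903, 0.0634, 0.6689) m
M0: Pc = R·M0+t = (-0.17068, +0.11350, +0.66636); u = 501.7·(-0.17068)/0.66636 + 300.3 = 171.7937, v = 569.5·(+0.11350)/0.66636 + 239.4 = 336.4049
M1: Pc = R·M1+t = (-0.04509, +0.13367, +0.62423); u = 501.7·(-0.04509)/0.62423 + 300.3 = 264.0636, v = 569.5·(+0.13367)/0.62423 + 239.4 = 361.3517
M2: Pc = R·M2+t = (-0.00992, +0.01330, +0.67144); u = 501.7·(-0.00992)/0.67144 + 300.3 = 292.8892, v = 569.5·(+0.01330)/0.67144 + 239.4 = 250.6783
M3: Pc = R·M3+t = (-0.13551, -0.00687, +0.71357); u = 501.7·(-0.13551)/0.71357 + 300.3 = 205.0228, v = 569.5·(-0.00687)/0.71357 + 239.4 = 233.9166

c0=(171.79, 336.40) c1=(264.06, 361.35) c2=(292.89, 250.68) c3=(205.02, 233.92)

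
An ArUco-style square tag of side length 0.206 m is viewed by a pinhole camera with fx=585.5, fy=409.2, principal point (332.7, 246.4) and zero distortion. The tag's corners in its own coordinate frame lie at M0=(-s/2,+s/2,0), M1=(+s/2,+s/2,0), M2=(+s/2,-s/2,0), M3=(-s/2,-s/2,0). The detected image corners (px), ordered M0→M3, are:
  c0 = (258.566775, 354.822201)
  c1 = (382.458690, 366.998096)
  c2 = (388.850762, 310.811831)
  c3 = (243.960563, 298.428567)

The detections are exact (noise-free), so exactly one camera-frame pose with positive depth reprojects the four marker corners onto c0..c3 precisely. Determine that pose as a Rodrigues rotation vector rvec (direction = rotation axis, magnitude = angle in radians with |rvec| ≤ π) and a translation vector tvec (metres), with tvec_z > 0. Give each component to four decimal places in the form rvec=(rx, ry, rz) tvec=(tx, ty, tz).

Intrinsics K: fx=585.5, fy=409.2, cx=332.7, cy=246.4
Marker side s = 0.206 m; corners in marker frame (Z=0):
  M0 = (-0.1030, +0.1030, 0)
  M1 = (+0.1030, +0.1030, 0)
  M2 = (+0.1030, -0.1030, 0)
  M3 = (-0.1030, -0.1030, 0)
Detected image corners:
  c0 = (258.566775, 354.822201) px
  c1 = (382.458690, 366.998096) px
  c2 = (388.850762, 310.811831) px
  c3 = (243.960563, 298.428567) px
Planar DLT: solve 8×8 A·h = b for H (H[2,2]=1):
  H  [+601.06491 +263.70917 +317.59232]
  H  [+10.13130 +527.16770 +334.88317]
  H  [-0.14857 +0.76302 +1.00000]
B = K⁻¹H; ‖b₁‖=1.126700, ‖b₂‖=1.126700; λ = 2/(‖b₁‖+‖b₂‖) = 0.887548, sign → tz>0 ⇒ λ=+0.887548
r₁ = λ·B[:,0] = (+0.98607,+0.10138,-0.13186); r₂ = λ·B[:,1] = (+0.01493,+0.73563,+0.67722)
r₃ = r₁×r₂ = (+0.16566,-0.66976,+0.72387); SVD([r₁ r₂ r₃]) → R = UVᵀ:
  R  [+0.98607 +0.01493 +0.16566]
  R  [+0.10138 +0.73563 -0.66976]
  R  [-0.13186 +0.67722 +0.72387]
t = (-0.02290, +0.19192, +0.88755) m
tr R = 2.445568; θ = arccos((tr R − 1)/2) = 0.762974 rad = 43.715°
axis k = ((R−Rᵀ)₃₂, (R−Rᵀ)₁₃, (R−Rᵀ)₂₁) / (2 sinθ) = (+0.974553, +0.215258, +0.062542)
rvec = θ·k = (+0.743558, +0.164236, +0.047718)

rvec=(0.7436, 0.1642, 0.0477) tvec=(-0.0229, 0.1919, 0.8875)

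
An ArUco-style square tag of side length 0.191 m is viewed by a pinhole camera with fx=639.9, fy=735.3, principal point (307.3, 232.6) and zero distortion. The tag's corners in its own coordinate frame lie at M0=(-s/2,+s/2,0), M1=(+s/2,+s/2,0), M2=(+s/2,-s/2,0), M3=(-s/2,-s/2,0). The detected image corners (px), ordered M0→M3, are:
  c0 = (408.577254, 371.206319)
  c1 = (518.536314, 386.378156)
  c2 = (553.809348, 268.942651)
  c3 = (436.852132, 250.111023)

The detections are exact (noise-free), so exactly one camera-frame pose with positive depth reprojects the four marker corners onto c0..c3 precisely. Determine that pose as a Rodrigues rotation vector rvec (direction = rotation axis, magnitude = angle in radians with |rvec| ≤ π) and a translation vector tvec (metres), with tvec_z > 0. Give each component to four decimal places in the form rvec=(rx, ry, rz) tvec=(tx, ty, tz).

Intrinsics K: fx=639.9, fy=735.3, cx=307.3, cy=232.6
Marker side s = 0.191 m; corners in marker frame (Z=0):
  M0 = (-0.0955, +0.0955, 0)
  M1 = (+0.0955, +0.0955, 0)
  M2 = (+0.0955, -0.0955, 0)
  M3 = (-0.0955, -0.0955, 0)
Detected image corners:
  c0 = (408.577254, 371.206319) px
  c1 = (518.536314, 386.378156) px
  c2 = (553.809348, 268.942651) px
  c3 = (436.852132, 250.111023) px
Planar DLT: solve 8×8 A·h = b for H (H[2,2]=1):
  H  [+646.24903 +3.07998 +479.50412]
  H  [+123.86973 +737.24491 +321.26390]
  H  [+0.11022 +0.35380 +1.00000]
B = K⁻¹H; ‖b₁‖=0.972535, ‖b₂‖=0.972535; λ = 2/(‖b₁‖+‖b₂‖) = 1.028241, sign → tz>0 ⇒ λ=+1.028241
r₁ = λ·B[:,0] = (+0.98401,+0.13737,+0.11334); r₂ = λ·B[:,1] = (-0.16976,+0.91588,+0.36379)
r₃ = r₁×r₂ = (-0.05383,-0.37722,+0.92456); SVD([r₁ r₂ r₃]) → R = UVᵀ:
  R  [+0.98401 -0.16976 -0.05383]
  R  [+0.13737 +0.91588 -0.37722]
  R  [+0.11334 +0.36379 +0.92456]
t = (+0.27671, +0.12399, +1.02824) m
tr R = 2.824453; θ = arccos((tr R − 1)/2) = 0.422110 rad = 24.185°
axis k = ((R−Rᵀ)₃₂, (R−Rᵀ)₁₃, (R−Rᵀ)₂₁) / (2 sinθ) = (+0.904368, -0.204019, +0.374827)
rvec = θ·k = (+0.381742, -0.086118, +0.158218)

rvec=(0.3817, -0.0861, 0.1582) tvec=(0.2767, 0.1240, 1.0282)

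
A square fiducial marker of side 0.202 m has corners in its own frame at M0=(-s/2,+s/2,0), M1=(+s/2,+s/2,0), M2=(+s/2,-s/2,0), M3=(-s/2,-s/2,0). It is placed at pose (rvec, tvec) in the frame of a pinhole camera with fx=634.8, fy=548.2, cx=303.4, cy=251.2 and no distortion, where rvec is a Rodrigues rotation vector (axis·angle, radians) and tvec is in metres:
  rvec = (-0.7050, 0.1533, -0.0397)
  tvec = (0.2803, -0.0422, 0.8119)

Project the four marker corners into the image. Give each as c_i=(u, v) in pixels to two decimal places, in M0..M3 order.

c0=(453.02, 282.67) c1=(630.94, 270.48) c2=(583.62, 170.04) c3=(433.23, 183.33)

Intrinsics K: fx=634.8, fy=548.2, cx=303.4, cy=251.2
Marker side s = 0.202 m; corners in marker frame (Z=0):
  M0 = (-0.1010, +0.1010, 0)
  M1 = (+0.1010, +0.1010, 0)
  M2 = (+0.1010, -0.1010, 0)
  M3 = (-0.1010, -0.1010, 0)
rvec = (-0.7050, 0.1533, -0.0397), |rvec| = θ = 0.72257 rad = 41.400°
Rodrigues: sinθ=0.66131, 1−cosθ=0.24989; R = I + sinθ·[k]× + (1−cosθ)·[k]×²:
    [+0.98800 -0.01539 +0.15370]
    [-0.08806 +0.76136 +0.64232]
    [-0.12691 -0.64815 +0.75087]
t = (0.2803, -0.0422, 0.8119) m
M0: Pc = R·M0+t = (+0.17896, +0.04359, +0.75925); u = 634.8·(+0.17896)/0.75925 + 303.4 = 453.0233, v = 548.2·(+0.04359)/0.75925 + 251.2 = 282.6741
M1: Pc = R·M1+t = (+0.37853, +0.02580, +0.73362); u = 634.8·(+0.37853)/0.73362 + 303.4 = 630.9442, v = 548.2·(+0.02580)/0.73362 + 251.2 = 270.4814
M2: Pc = R·M2+t = (+0.38164, -0.12799, +0.86455); u = 634.8·(+0.38164)/0.86455 + 303.4 = 583.6244, v = 548.2·(-0.12799)/0.86455 + 251.2 = 170.0418
M3: Pc = R·M3+t = (+0.18207, -0.11020, +0.89018); u = 634.8·(+0.18207)/0.89018 + 303.4 = 433.2344, v = 548.2·(-0.11020)/0.89018 + 251.2 = 183.3337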